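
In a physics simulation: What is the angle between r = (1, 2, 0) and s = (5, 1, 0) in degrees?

r·s = 1·5 + 2·1 + 0·0 = 5 + 2 + 0 = 7
|r| = √(1² + 2² + 0²) = √5 ≈ 2.236
|s| = √(5² + 1² + 0²) = √26 ≈ 5.099
cos θ = (r·s)/(|r||s|) = 7/(2.236·5.099) ≈ 0.6139
θ = arccos(0.6139) ≈ 52.13°

52.13°


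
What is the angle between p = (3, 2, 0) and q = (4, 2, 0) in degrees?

p·q = 3·4 + 2·2 + 0·0 = 12 + 4 + 0 = 16
|p| = √(3² + 2² + 0²) = √13 ≈ 3.606
|q| = √(4² + 2² + 0²) = √20 ≈ 4.472
cos θ = (p·q)/(|p||q|) = 16/(3.606·4.472) ≈ 0.9923
θ = arccos(0.9923) ≈ 7.125°

7.125°


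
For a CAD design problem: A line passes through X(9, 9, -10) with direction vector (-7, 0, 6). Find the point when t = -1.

P(t) = X + t·d
  = (9 + (-7)·(-1), 9 + 0·(-1), -10 + 6·(-1))
  = (9 + 7, 9 + 0, -10 - 6)
  = (16, 9, -16)

(16, 9, -16)


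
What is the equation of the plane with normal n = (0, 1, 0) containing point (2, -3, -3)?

The plane through P with normal n = (a, b, c) satisfies n·(r - P) = 0,
i.e. ax + by + cz = a·x₀ + b·y₀ + c·z₀.
d = 0·2 + 1·(-3) + 0·(-3)
  = 0 - 3 + 0
  = -3
Equation: y = -3

y = -3


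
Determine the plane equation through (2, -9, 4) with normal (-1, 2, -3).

The plane through P with normal n = (a, b, c) satisfies n·(r - P) = 0,
i.e. ax + by + cz = a·x₀ + b·y₀ + c·z₀.
d = (-1)·2 + 2·(-9) + (-3)·4
  = -2 - 18 - 12
  = -32
Equation: -x + 2y - 3z = -32

-x + 2y - 3z = -32


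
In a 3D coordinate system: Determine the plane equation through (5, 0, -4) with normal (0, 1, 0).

The plane through P with normal n = (a, b, c) satisfies n·(r - P) = 0,
i.e. ax + by + cz = a·x₀ + b·y₀ + c·z₀.
d = 0·5 + 1·0 + 0·(-4)
  = 0 + 0 + 0
  = 0
Equation: y = 0

y = 0


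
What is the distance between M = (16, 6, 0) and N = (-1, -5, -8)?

d = √[(x₂-x₁)² + (y₂-y₁)² + (z₂-z₁)²]
  = √[(-17)² + (-11)² + (-8)²]
  = √[289 + 121 + 64]
  = √474
  ≈ 21.77

21.77


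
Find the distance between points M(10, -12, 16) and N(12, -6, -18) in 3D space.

d = √[(x₂-x₁)² + (y₂-y₁)² + (z₂-z₁)²]
  = √[2² + 6² + (-34)²]
  = √[4 + 36 + 1156]
  = √1196
  ≈ 34.58

34.58


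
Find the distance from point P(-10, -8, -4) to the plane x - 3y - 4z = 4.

distance = |a·x₀ + b·y₀ + c·z₀ - d| / √(a² + b² + c²)
  = |1·(-10) + (-3)·(-8) + (-4)·(-4) - 4| / √(1² + (-3)² + (-4)²)
  = |-10 + 24 + 16 - 4| / √(1 + 9 + 16)
  = |26| / √26
  = 26 / 5.099
  ≈ 5.099

5.099


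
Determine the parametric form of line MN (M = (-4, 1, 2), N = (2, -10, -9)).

Direction vector d = N - M = (2 + 4, -10 - 1, -9 - 2) = (6, -11, -11)
Parametric form r = M + t·d:
x = -4 + 6t, y = 1 - 11t, z = 2 - 11t

x = -4 + 6t, y = 1 - 11t, z = 2 - 11t


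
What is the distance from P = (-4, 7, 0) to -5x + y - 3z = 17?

distance = |a·x₀ + b·y₀ + c·z₀ - d| / √(a² + b² + c²)
  = |(-5)·(-4) + 1·7 + (-3)·0 - 17| / √((-5)² + 1² + (-3)²)
  = |20 + 7 + 0 - 17| / √(25 + 1 + 9)
  = |10| / √35
  = 10 / 5.916
  ≈ 1.69

1.69


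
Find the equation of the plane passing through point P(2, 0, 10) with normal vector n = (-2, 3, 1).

The plane through P with normal n = (a, b, c) satisfies n·(r - P) = 0,
i.e. ax + by + cz = a·x₀ + b·y₀ + c·z₀.
d = (-2)·2 + 3·0 + 1·10
  = -4 + 0 + 10
  = 6
Equation: -2x + 3y + z = 6

-2x + 3y + z = 6


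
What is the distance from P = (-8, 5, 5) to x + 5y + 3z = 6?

distance = |a·x₀ + b·y₀ + c·z₀ - d| / √(a² + b² + c²)
  = |1·(-8) + 5·5 + 3·5 - 6| / √(1² + 5² + 3²)
  = |-8 + 25 + 15 - 6| / √(1 + 25 + 9)
  = |26| / √35
  = 26 / 5.916
  ≈ 4.395

4.395


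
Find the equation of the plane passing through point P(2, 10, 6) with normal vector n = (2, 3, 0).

The plane through P with normal n = (a, b, c) satisfies n·(r - P) = 0,
i.e. ax + by + cz = a·x₀ + b·y₀ + c·z₀.
d = 2·2 + 3·10 + 0·6
  = 4 + 30 + 0
  = 34
Equation: 2x + 3y = 34

2x + 3y = 34


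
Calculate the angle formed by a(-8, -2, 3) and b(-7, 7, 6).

a·b = (-8)·(-7) + (-2)·7 + 3·6 = 56 - 14 + 18 = 60
|a| = √((-8)² + (-2)² + 3²) = √77 ≈ 8.775
|b| = √((-7)² + 7² + 6²) = √134 ≈ 11.58
cos θ = (a·b)/(|a||b|) = 60/(8.775·11.58) ≈ 0.5907
θ = arccos(0.5907) ≈ 53.79°

53.79°


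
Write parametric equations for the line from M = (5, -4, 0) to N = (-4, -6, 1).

Direction vector d = N - M = (-4 - 5, -6 + 4, 1 + 0) = (-9, -2, 1)
Parametric form r = M + t·d:
x = 5 - 9t, y = -4 - 2t, z = 0 + t

x = 5 - 9t, y = -4 - 2t, z = 0 + t


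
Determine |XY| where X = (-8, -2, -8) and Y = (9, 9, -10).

d = √[(x₂-x₁)² + (y₂-y₁)² + (z₂-z₁)²]
  = √[17² + 11² + (-2)²]
  = √[289 + 121 + 4]
  = √414
  ≈ 20.35

20.35


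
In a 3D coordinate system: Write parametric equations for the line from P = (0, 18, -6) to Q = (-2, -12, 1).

Direction vector d = Q - P = (-2 + 0, -12 - 18, 1 + 6) = (-2, -30, 7)
Parametric form r = P + t·d:
x = 0 - 2t, y = 18 - 30t, z = -6 + 7t

x = 0 - 2t, y = 18 - 30t, z = -6 + 7t


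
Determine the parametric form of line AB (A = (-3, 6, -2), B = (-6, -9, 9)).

Direction vector d = B - A = (-6 + 3, -9 - 6, 9 + 2) = (-3, -15, 11)
Parametric form r = A + t·d:
x = -3 - 3t, y = 6 - 15t, z = -2 + 11t

x = -3 - 3t, y = 6 - 15t, z = -2 + 11t


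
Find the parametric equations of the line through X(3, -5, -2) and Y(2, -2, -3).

Direction vector d = Y - X = (2 - 3, -2 + 5, -3 + 2) = (-1, 3, -1)
Parametric form r = X + t·d:
x = 3 - t, y = -5 + 3t, z = -2 - t

x = 3 - t, y = -5 + 3t, z = -2 - t


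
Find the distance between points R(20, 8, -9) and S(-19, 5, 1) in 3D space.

d = √[(x₂-x₁)² + (y₂-y₁)² + (z₂-z₁)²]
  = √[(-39)² + (-3)² + 10²]
  = √[1521 + 9 + 100]
  = √1630
  ≈ 40.37

40.37


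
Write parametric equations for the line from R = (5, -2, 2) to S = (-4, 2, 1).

Direction vector d = S - R = (-4 - 5, 2 + 2, 1 - 2) = (-9, 4, -1)
Parametric form r = R + t·d:
x = 5 - 9t, y = -2 + 4t, z = 2 - t

x = 5 - 9t, y = -2 + 4t, z = 2 - t


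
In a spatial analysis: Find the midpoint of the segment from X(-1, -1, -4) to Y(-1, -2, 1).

M = ((x₁+x₂)/2, (y₁+y₂)/2, (z₁+z₂)/2)
  = ((-1 - 1)/2, (-1 - 2)/2, (-4 + 1)/2)
  = (-2/2, -3/2, -3/2)
  = (-1, -1.5, -1.5)

(-1, -1.5, -1.5)


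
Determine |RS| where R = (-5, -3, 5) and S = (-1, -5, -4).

d = √[(x₂-x₁)² + (y₂-y₁)² + (z₂-z₁)²]
  = √[4² + (-2)² + (-9)²]
  = √[16 + 4 + 81]
  = √101
  ≈ 10.05

10.05


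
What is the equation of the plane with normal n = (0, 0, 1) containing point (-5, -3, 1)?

The plane through P with normal n = (a, b, c) satisfies n·(r - P) = 0,
i.e. ax + by + cz = a·x₀ + b·y₀ + c·z₀.
d = 0·(-5) + 0·(-3) + 1·1
  = 0 + 0 + 1
  = 1
Equation: z = 1

z = 1


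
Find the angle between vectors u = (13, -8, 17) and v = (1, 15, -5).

u·v = 13·1 + (-8)·15 + 17·(-5) = 13 - 120 - 85 = -192
|u| = √(13² + (-8)² + 17²) = √522 ≈ 22.85
|v| = √(1² + 15² + (-5)²) = √251 ≈ 15.84
cos θ = (u·v)/(|u||v|) = -192/(22.85·15.84) ≈ -0.5304
θ = arccos(-0.5304) ≈ 122°

122°


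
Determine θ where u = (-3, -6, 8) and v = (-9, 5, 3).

u·v = (-3)·(-9) + (-6)·5 + 8·3 = 27 - 30 + 24 = 21
|u| = √((-3)² + (-6)² + 8²) = √109 ≈ 10.44
|v| = √((-9)² + 5² + 3²) = √115 ≈ 10.72
cos θ = (u·v)/(|u||v|) = 21/(10.44·10.72) ≈ 0.1876
θ = arccos(0.1876) ≈ 79.19°

79.19°


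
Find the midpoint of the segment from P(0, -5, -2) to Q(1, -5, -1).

M = ((x₁+x₂)/2, (y₁+y₂)/2, (z₁+z₂)/2)
  = ((0 + 1)/2, (-5 - 5)/2, (-2 - 1)/2)
  = (1/2, -10/2, -3/2)
  = (0.5, -5, -1.5)

(0.5, -5, -1.5)


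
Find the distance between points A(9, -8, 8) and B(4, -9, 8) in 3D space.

d = √[(x₂-x₁)² + (y₂-y₁)² + (z₂-z₁)²]
  = √[(-5)² + (-1)² + 0²]
  = √[25 + 1 + 0]
  = √26
  ≈ 5.099

5.099


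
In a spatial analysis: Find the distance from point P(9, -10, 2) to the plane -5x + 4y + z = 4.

distance = |a·x₀ + b·y₀ + c·z₀ - d| / √(a² + b² + c²)
  = |(-5)·9 + 4·(-10) + 1·2 - 4| / √((-5)² + 4² + 1²)
  = |-45 - 40 + 2 - 4| / √(25 + 16 + 1)
  = |-87| / √42
  = 87 / 6.481
  ≈ 13.42

13.42


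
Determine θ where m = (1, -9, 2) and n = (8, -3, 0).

m·n = 1·8 + (-9)·(-3) + 2·0 = 8 + 27 + 0 = 35
|m| = √(1² + (-9)² + 2²) = √86 ≈ 9.274
|n| = √(8² + (-3)² + 0²) = √73 ≈ 8.544
cos θ = (m·n)/(|m||n|) = 35/(9.274·8.544) ≈ 0.4417
θ = arccos(0.4417) ≈ 63.79°

63.79°


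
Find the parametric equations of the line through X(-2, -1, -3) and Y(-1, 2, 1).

Direction vector d = Y - X = (-1 + 2, 2 + 1, 1 + 3) = (1, 3, 4)
Parametric form r = X + t·d:
x = -2 + t, y = -1 + 3t, z = -3 + 4t

x = -2 + t, y = -1 + 3t, z = -3 + 4t


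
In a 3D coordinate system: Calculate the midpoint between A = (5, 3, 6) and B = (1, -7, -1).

M = ((x₁+x₂)/2, (y₁+y₂)/2, (z₁+z₂)/2)
  = ((5 + 1)/2, (3 - 7)/2, (6 - 1)/2)
  = (6/2, -4/2, 5/2)
  = (3, -2, 2.5)

(3, -2, 2.5)


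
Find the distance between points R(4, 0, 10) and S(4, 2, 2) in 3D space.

d = √[(x₂-x₁)² + (y₂-y₁)² + (z₂-z₁)²]
  = √[0² + 2² + (-8)²]
  = √[0 + 4 + 64]
  = √68
  ≈ 8.246

8.246


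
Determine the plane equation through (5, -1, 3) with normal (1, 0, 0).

The plane through P with normal n = (a, b, c) satisfies n·(r - P) = 0,
i.e. ax + by + cz = a·x₀ + b·y₀ + c·z₀.
d = 1·5 + 0·(-1) + 0·3
  = 5 + 0 + 0
  = 5
Equation: x = 5

x = 5


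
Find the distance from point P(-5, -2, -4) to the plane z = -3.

distance = |a·x₀ + b·y₀ + c·z₀ - d| / √(a² + b² + c²)
  = |0·(-5) + 0·(-2) + 1·(-4) - (-3)| / √(0² + 0² + 1²)
  = |0 + 0 - 4 + 3| / √(0 + 0 + 1)
  = |-1| / √1
  = 1 / 1
  ≈ 1

1


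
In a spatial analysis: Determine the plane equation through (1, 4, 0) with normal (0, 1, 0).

The plane through P with normal n = (a, b, c) satisfies n·(r - P) = 0,
i.e. ax + by + cz = a·x₀ + b·y₀ + c·z₀.
d = 0·1 + 1·4 + 0·0
  = 0 + 4 + 0
  = 4
Equation: y = 4

y = 4


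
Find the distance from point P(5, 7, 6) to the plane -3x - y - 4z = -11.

distance = |a·x₀ + b·y₀ + c·z₀ - d| / √(a² + b² + c²)
  = |(-3)·5 + (-1)·7 + (-4)·6 - (-11)| / √((-3)² + (-1)² + (-4)²)
  = |-15 - 7 - 24 + 11| / √(9 + 1 + 16)
  = |-35| / √26
  = 35 / 5.099
  ≈ 6.864

6.864


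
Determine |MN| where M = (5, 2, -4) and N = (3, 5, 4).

d = √[(x₂-x₁)² + (y₂-y₁)² + (z₂-z₁)²]
  = √[(-2)² + 3² + 8²]
  = √[4 + 9 + 64]
  = √77
  ≈ 8.775

8.775


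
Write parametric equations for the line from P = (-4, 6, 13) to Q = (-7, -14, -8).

Direction vector d = Q - P = (-7 + 4, -14 - 6, -8 - 13) = (-3, -20, -21)
Parametric form r = P + t·d:
x = -4 - 3t, y = 6 - 20t, z = 13 - 21t

x = -4 - 3t, y = 6 - 20t, z = 13 - 21t


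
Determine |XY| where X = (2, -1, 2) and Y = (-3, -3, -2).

d = √[(x₂-x₁)² + (y₂-y₁)² + (z₂-z₁)²]
  = √[(-5)² + (-2)² + (-4)²]
  = √[25 + 4 + 16]
  = √45
  ≈ 6.708

6.708


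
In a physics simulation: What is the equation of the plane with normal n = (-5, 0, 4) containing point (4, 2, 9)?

The plane through P with normal n = (a, b, c) satisfies n·(r - P) = 0,
i.e. ax + by + cz = a·x₀ + b·y₀ + c·z₀.
d = (-5)·4 + 0·2 + 4·9
  = -20 + 0 + 36
  = 16
Equation: -5x + 4z = 16

-5x + 4z = 16


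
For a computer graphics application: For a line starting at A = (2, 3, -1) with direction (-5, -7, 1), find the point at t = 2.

P(t) = A + t·d
  = (2 + (-5)·2, 3 + (-7)·2, -1 + 1·2)
  = (2 - 10, 3 - 14, -1 + 2)
  = (-8, -11, 1)

(-8, -11, 1)


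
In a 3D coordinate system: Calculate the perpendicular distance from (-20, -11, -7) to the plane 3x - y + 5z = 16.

distance = |a·x₀ + b·y₀ + c·z₀ - d| / √(a² + b² + c²)
  = |3·(-20) + (-1)·(-11) + 5·(-7) - 16| / √(3² + (-1)² + 5²)
  = |-60 + 11 - 35 - 16| / √(9 + 1 + 25)
  = |-100| / √35
  = 100 / 5.916
  ≈ 16.9

16.9


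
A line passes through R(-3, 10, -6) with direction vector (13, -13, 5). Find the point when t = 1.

P(t) = R + t·d
  = (-3 + 13·1, 10 + (-13)·1, -6 + 5·1)
  = (-3 + 13, 10 - 13, -6 + 5)
  = (10, -3, -1)

(10, -3, -1)


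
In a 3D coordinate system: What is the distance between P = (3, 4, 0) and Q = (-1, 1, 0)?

d = √[(x₂-x₁)² + (y₂-y₁)² + (z₂-z₁)²]
  = √[(-4)² + (-3)² + 0²]
  = √[16 + 9 + 0]
  = √25
  ≈ 5

5


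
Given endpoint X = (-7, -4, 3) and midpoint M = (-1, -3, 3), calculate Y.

Y = 2M - X
  = (2·(-1) - (-7), 2·(-3) - (-4), 2·3 - 3)
  = (-2 + 7, -6 + 4, 6 - 3)
  = (5, -2, 3)

(5, -2, 3)


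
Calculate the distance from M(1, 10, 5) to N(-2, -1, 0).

d = √[(x₂-x₁)² + (y₂-y₁)² + (z₂-z₁)²]
  = √[(-3)² + (-11)² + (-5)²]
  = √[9 + 121 + 25]
  = √155
  ≈ 12.45

12.45


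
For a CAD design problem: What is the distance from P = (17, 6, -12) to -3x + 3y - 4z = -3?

distance = |a·x₀ + b·y₀ + c·z₀ - d| / √(a² + b² + c²)
  = |(-3)·17 + 3·6 + (-4)·(-12) - (-3)| / √((-3)² + 3² + (-4)²)
  = |-51 + 18 + 48 + 3| / √(9 + 9 + 16)
  = |18| / √34
  = 18 / 5.831
  ≈ 3.087

3.087


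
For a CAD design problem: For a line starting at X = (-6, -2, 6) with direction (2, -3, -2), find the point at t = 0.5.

P(t) = X + t·d
  = (-6 + 2·0.5, -2 + (-3)·0.5, 6 + (-2)·0.5)
  = (-6 + 1, -2 - 1.5, 6 - 1)
  = (-5, -3.5, 5)

(-5, -3.5, 5)


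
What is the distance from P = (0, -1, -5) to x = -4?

distance = |a·x₀ + b·y₀ + c·z₀ - d| / √(a² + b² + c²)
  = |1·0 + 0·(-1) + 0·(-5) - (-4)| / √(1² + 0² + 0²)
  = |0 + 0 + 0 + 4| / √(1 + 0 + 0)
  = |4| / √1
  = 4 / 1
  ≈ 4

4


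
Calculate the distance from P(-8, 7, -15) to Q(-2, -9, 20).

d = √[(x₂-x₁)² + (y₂-y₁)² + (z₂-z₁)²]
  = √[6² + (-16)² + 35²]
  = √[36 + 256 + 1225]
  = √1517
  ≈ 38.95

38.95


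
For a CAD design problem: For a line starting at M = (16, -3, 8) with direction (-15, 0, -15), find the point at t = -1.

P(t) = M + t·d
  = (16 + (-15)·(-1), -3 + 0·(-1), 8 + (-15)·(-1))
  = (16 + 15, -3 + 0, 8 + 15)
  = (31, -3, 23)

(31, -3, 23)


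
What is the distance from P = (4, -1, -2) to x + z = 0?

distance = |a·x₀ + b·y₀ + c·z₀ - d| / √(a² + b² + c²)
  = |1·4 + 0·(-1) + 1·(-2) - 0| / √(1² + 0² + 1²)
  = |4 + 0 - 2 + 0| / √(1 + 0 + 1)
  = |2| / √2
  = 2 / 1.414
  ≈ 1.414

1.414


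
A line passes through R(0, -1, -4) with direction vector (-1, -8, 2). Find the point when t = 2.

P(t) = R + t·d
  = (0 + (-1)·2, -1 + (-8)·2, -4 + 2·2)
  = (0 - 2, -1 - 16, -4 + 4)
  = (-2, -17, 0)

(-2, -17, 0)


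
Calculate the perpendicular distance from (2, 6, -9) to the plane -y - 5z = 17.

distance = |a·x₀ + b·y₀ + c·z₀ - d| / √(a² + b² + c²)
  = |0·2 + (-1)·6 + (-5)·(-9) - 17| / √(0² + (-1)² + (-5)²)
  = |0 - 6 + 45 - 17| / √(0 + 1 + 25)
  = |22| / √26
  = 22 / 5.099
  ≈ 4.315

4.315


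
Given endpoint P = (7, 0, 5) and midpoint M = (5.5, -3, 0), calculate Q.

Q = 2M - P
  = (2·5.5 - 7, 2·(-3) - 0, 2·0 - 5)
  = (11 - 7, -6 + 0, 0 - 5)
  = (4, -6, -5)

(4, -6, -5)


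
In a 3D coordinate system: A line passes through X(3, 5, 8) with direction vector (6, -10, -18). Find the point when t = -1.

P(t) = X + t·d
  = (3 + 6·(-1), 5 + (-10)·(-1), 8 + (-18)·(-1))
  = (3 - 6, 5 + 10, 8 + 18)
  = (-3, 15, 26)

(-3, 15, 26)


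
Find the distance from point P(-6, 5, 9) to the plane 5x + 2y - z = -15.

distance = |a·x₀ + b·y₀ + c·z₀ - d| / √(a² + b² + c²)
  = |5·(-6) + 2·5 + (-1)·9 - (-15)| / √(5² + 2² + (-1)²)
  = |-30 + 10 - 9 + 15| / √(25 + 4 + 1)
  = |-14| / √30
  = 14 / 5.477
  ≈ 2.556

2.556


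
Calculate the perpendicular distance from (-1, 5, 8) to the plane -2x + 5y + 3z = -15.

distance = |a·x₀ + b·y₀ + c·z₀ - d| / √(a² + b² + c²)
  = |(-2)·(-1) + 5·5 + 3·8 - (-15)| / √((-2)² + 5² + 3²)
  = |2 + 25 + 24 + 15| / √(4 + 25 + 9)
  = |66| / √38
  = 66 / 6.164
  ≈ 10.71

10.71


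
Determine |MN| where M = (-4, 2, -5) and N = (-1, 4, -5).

d = √[(x₂-x₁)² + (y₂-y₁)² + (z₂-z₁)²]
  = √[3² + 2² + 0²]
  = √[9 + 4 + 0]
  = √13
  ≈ 3.606

3.606


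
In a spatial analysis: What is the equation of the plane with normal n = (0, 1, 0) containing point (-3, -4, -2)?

The plane through P with normal n = (a, b, c) satisfies n·(r - P) = 0,
i.e. ax + by + cz = a·x₀ + b·y₀ + c·z₀.
d = 0·(-3) + 1·(-4) + 0·(-2)
  = 0 - 4 + 0
  = -4
Equation: y = -4

y = -4


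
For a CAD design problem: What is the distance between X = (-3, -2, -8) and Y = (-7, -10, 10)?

d = √[(x₂-x₁)² + (y₂-y₁)² + (z₂-z₁)²]
  = √[(-4)² + (-8)² + 18²]
  = √[16 + 64 + 324]
  = √404
  ≈ 20.1

20.1


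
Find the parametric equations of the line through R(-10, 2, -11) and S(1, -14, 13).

Direction vector d = S - R = (1 + 10, -14 - 2, 13 + 11) = (11, -16, 24)
Parametric form r = R + t·d:
x = -10 + 11t, y = 2 - 16t, z = -11 + 24t

x = -10 + 11t, y = 2 - 16t, z = -11 + 24t


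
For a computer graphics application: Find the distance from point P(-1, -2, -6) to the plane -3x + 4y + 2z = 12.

distance = |a·x₀ + b·y₀ + c·z₀ - d| / √(a² + b² + c²)
  = |(-3)·(-1) + 4·(-2) + 2·(-6) - 12| / √((-3)² + 4² + 2²)
  = |3 - 8 - 12 - 12| / √(9 + 16 + 4)
  = |-29| / √29
  = 29 / 5.385
  ≈ 5.385

5.385


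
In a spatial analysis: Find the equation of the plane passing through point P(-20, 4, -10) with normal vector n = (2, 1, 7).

The plane through P with normal n = (a, b, c) satisfies n·(r - P) = 0,
i.e. ax + by + cz = a·x₀ + b·y₀ + c·z₀.
d = 2·(-20) + 1·4 + 7·(-10)
  = -40 + 4 - 70
  = -106
Equation: 2x + y + 7z = -106

2x + y + 7z = -106


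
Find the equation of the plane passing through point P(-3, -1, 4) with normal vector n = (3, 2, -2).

The plane through P with normal n = (a, b, c) satisfies n·(r - P) = 0,
i.e. ax + by + cz = a·x₀ + b·y₀ + c·z₀.
d = 3·(-3) + 2·(-1) + (-2)·4
  = -9 - 2 - 8
  = -19
Equation: 3x + 2y - 2z = -19

3x + 2y - 2z = -19


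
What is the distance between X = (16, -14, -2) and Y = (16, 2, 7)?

d = √[(x₂-x₁)² + (y₂-y₁)² + (z₂-z₁)²]
  = √[0² + 16² + 9²]
  = √[0 + 256 + 81]
  = √337
  ≈ 18.36

18.36


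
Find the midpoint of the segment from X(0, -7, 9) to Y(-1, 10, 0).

M = ((x₁+x₂)/2, (y₁+y₂)/2, (z₁+z₂)/2)
  = ((0 - 1)/2, (-7 + 10)/2, (9 + 0)/2)
  = (-1/2, 3/2, 9/2)
  = (-0.5, 1.5, 4.5)

(-0.5, 1.5, 4.5)


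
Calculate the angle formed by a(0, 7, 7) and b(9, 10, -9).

a·b = 0·9 + 7·10 + 7·(-9) = 0 + 70 - 63 = 7
|a| = √(0² + 7² + 7²) = √98 ≈ 9.899
|b| = √(9² + 10² + (-9)²) = √262 ≈ 16.19
cos θ = (a·b)/(|a||b|) = 7/(9.899·16.19) ≈ 0.04369
θ = arccos(0.04369) ≈ 87.5°

87.5°


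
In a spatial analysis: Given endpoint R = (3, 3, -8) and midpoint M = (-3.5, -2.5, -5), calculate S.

S = 2M - R
  = (2·(-3.5) - 3, 2·(-2.5) - 3, 2·(-5) - (-8))
  = (-7 - 3, -5 - 3, -10 + 8)
  = (-10, -8, -2)

(-10, -8, -2)


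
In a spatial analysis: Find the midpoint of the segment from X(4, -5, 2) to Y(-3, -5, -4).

M = ((x₁+x₂)/2, (y₁+y₂)/2, (z₁+z₂)/2)
  = ((4 - 3)/2, (-5 - 5)/2, (2 - 4)/2)
  = (1/2, -10/2, -2/2)
  = (0.5, -5, -1)

(0.5, -5, -1)


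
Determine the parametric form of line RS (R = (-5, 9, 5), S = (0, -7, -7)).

Direction vector d = S - R = (0 + 5, -7 - 9, -7 - 5) = (5, -16, -12)
Parametric form r = R + t·d:
x = -5 + 5t, y = 9 - 16t, z = 5 - 12t

x = -5 + 5t, y = 9 - 16t, z = 5 - 12t


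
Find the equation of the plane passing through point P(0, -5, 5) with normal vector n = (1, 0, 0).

The plane through P with normal n = (a, b, c) satisfies n·(r - P) = 0,
i.e. ax + by + cz = a·x₀ + b·y₀ + c·z₀.
d = 1·0 + 0·(-5) + 0·5
  = 0 + 0 + 0
  = 0
Equation: x = 0

x = 0


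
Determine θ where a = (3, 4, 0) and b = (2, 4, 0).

a·b = 3·2 + 4·4 + 0·0 = 6 + 16 + 0 = 22
|a| = √(3² + 4² + 0²) = √25 ≈ 5
|b| = √(2² + 4² + 0²) = √20 ≈ 4.472
cos θ = (a·b)/(|a||b|) = 22/(5·4.472) ≈ 0.9839
θ = arccos(0.9839) ≈ 10.3°

10.3°


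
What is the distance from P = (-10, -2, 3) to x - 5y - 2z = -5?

distance = |a·x₀ + b·y₀ + c·z₀ - d| / √(a² + b² + c²)
  = |1·(-10) + (-5)·(-2) + (-2)·3 - (-5)| / √(1² + (-5)² + (-2)²)
  = |-10 + 10 - 6 + 5| / √(1 + 25 + 4)
  = |-1| / √30
  = 1 / 5.477
  ≈ 0.1826

0.1826


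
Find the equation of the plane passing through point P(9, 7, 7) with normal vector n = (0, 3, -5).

The plane through P with normal n = (a, b, c) satisfies n·(r - P) = 0,
i.e. ax + by + cz = a·x₀ + b·y₀ + c·z₀.
d = 0·9 + 3·7 + (-5)·7
  = 0 + 21 - 35
  = -14
Equation: 3y - 5z = -14

3y - 5z = -14


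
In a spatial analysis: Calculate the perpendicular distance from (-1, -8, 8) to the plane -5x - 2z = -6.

distance = |a·x₀ + b·y₀ + c·z₀ - d| / √(a² + b² + c²)
  = |(-5)·(-1) + 0·(-8) + (-2)·8 - (-6)| / √((-5)² + 0² + (-2)²)
  = |5 + 0 - 16 + 6| / √(25 + 0 + 4)
  = |-5| / √29
  = 5 / 5.385
  ≈ 0.9285

0.9285


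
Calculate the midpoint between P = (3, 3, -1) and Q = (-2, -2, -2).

M = ((x₁+x₂)/2, (y₁+y₂)/2, (z₁+z₂)/2)
  = ((3 - 2)/2, (3 - 2)/2, (-1 - 2)/2)
  = (1/2, 1/2, -3/2)
  = (0.5, 0.5, -1.5)

(0.5, 0.5, -1.5)


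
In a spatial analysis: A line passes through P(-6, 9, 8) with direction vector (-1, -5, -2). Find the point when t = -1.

P(t) = P + t·d
  = (-6 + (-1)·(-1), 9 + (-5)·(-1), 8 + (-2)·(-1))
  = (-6 + 1, 9 + 5, 8 + 2)
  = (-5, 14, 10)

(-5, 14, 10)


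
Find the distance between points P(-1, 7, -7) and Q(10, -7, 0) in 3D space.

d = √[(x₂-x₁)² + (y₂-y₁)² + (z₂-z₁)²]
  = √[11² + (-14)² + 7²]
  = √[121 + 196 + 49]
  = √366
  ≈ 19.13

19.13


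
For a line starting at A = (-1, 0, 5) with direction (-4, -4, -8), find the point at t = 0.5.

P(t) = A + t·d
  = (-1 + (-4)·0.5, 0 + (-4)·0.5, 5 + (-8)·0.5)
  = (-1 - 2, 0 - 2, 5 - 4)
  = (-3, -2, 1)

(-3, -2, 1)


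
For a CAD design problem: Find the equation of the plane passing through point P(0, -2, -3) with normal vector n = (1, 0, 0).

The plane through P with normal n = (a, b, c) satisfies n·(r - P) = 0,
i.e. ax + by + cz = a·x₀ + b·y₀ + c·z₀.
d = 1·0 + 0·(-2) + 0·(-3)
  = 0 + 0 + 0
  = 0
Equation: x = 0

x = 0


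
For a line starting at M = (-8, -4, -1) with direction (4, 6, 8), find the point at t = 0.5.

P(t) = M + t·d
  = (-8 + 4·0.5, -4 + 6·0.5, -1 + 8·0.5)
  = (-8 + 2, -4 + 3, -1 + 4)
  = (-6, -1, 3)

(-6, -1, 3)


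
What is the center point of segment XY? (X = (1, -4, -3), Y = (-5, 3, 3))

M = ((x₁+x₂)/2, (y₁+y₂)/2, (z₁+z₂)/2)
  = ((1 - 5)/2, (-4 + 3)/2, (-3 + 3)/2)
  = (-4/2, -1/2, 0/2)
  = (-2, -0.5, 0)

(-2, -0.5, 0)


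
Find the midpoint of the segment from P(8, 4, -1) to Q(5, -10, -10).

M = ((x₁+x₂)/2, (y₁+y₂)/2, (z₁+z₂)/2)
  = ((8 + 5)/2, (4 - 10)/2, (-1 - 10)/2)
  = (13/2, -6/2, -11/2)
  = (6.5, -3, -5.5)

(6.5, -3, -5.5)


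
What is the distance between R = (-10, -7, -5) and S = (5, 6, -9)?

d = √[(x₂-x₁)² + (y₂-y₁)² + (z₂-z₁)²]
  = √[15² + 13² + (-4)²]
  = √[225 + 169 + 16]
  = √410
  ≈ 20.25

20.25


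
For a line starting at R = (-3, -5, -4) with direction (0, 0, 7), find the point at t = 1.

P(t) = R + t·d
  = (-3 + 0·1, -5 + 0·1, -4 + 7·1)
  = (-3 + 0, -5 + 0, -4 + 7)
  = (-3, -5, 3)

(-3, -5, 3)


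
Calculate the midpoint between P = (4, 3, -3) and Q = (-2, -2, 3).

M = ((x₁+x₂)/2, (y₁+y₂)/2, (z₁+z₂)/2)
  = ((4 - 2)/2, (3 - 2)/2, (-3 + 3)/2)
  = (2/2, 1/2, 0/2)
  = (1, 0.5, 0)

(1, 0.5, 0)


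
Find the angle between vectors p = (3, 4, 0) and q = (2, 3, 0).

p·q = 3·2 + 4·3 + 0·0 = 6 + 12 + 0 = 18
|p| = √(3² + 4² + 0²) = √25 ≈ 5
|q| = √(2² + 3² + 0²) = √13 ≈ 3.606
cos θ = (p·q)/(|p||q|) = 18/(5·3.606) ≈ 0.9985
θ = arccos(0.9985) ≈ 3.18°

3.18°


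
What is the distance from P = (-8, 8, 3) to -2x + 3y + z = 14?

distance = |a·x₀ + b·y₀ + c·z₀ - d| / √(a² + b² + c²)
  = |(-2)·(-8) + 3·8 + 1·3 - 14| / √((-2)² + 3² + 1²)
  = |16 + 24 + 3 - 14| / √(4 + 9 + 1)
  = |29| / √14
  = 29 / 3.742
  ≈ 7.751

7.751


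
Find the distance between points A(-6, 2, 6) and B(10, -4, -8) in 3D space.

d = √[(x₂-x₁)² + (y₂-y₁)² + (z₂-z₁)²]
  = √[16² + (-6)² + (-14)²]
  = √[256 + 36 + 196]
  = √488
  ≈ 22.09

22.09


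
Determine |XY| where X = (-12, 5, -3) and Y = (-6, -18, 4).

d = √[(x₂-x₁)² + (y₂-y₁)² + (z₂-z₁)²]
  = √[6² + (-23)² + 7²]
  = √[36 + 529 + 49]
  = √614
  ≈ 24.78

24.78


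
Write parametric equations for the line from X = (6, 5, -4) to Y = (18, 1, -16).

Direction vector d = Y - X = (18 - 6, 1 - 5, -16 + 4) = (12, -4, -12)
Parametric form r = X + t·d:
x = 6 + 12t, y = 5 - 4t, z = -4 - 12t

x = 6 + 12t, y = 5 - 4t, z = -4 - 12t


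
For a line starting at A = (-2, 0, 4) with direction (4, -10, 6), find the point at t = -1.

P(t) = A + t·d
  = (-2 + 4·(-1), 0 + (-10)·(-1), 4 + 6·(-1))
  = (-2 - 4, 0 + 10, 4 - 6)
  = (-6, 10, -2)

(-6, 10, -2)


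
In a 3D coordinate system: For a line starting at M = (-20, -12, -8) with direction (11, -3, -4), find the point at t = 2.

P(t) = M + t·d
  = (-20 + 11·2, -12 + (-3)·2, -8 + (-4)·2)
  = (-20 + 22, -12 - 6, -8 - 8)
  = (2, -18, -16)

(2, -18, -16)


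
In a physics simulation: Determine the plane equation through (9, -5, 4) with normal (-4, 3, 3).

The plane through P with normal n = (a, b, c) satisfies n·(r - P) = 0,
i.e. ax + by + cz = a·x₀ + b·y₀ + c·z₀.
d = (-4)·9 + 3·(-5) + 3·4
  = -36 - 15 + 12
  = -39
Equation: -4x + 3y + 3z = -39

-4x + 3y + 3z = -39


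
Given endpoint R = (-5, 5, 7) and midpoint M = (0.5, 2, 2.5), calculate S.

S = 2M - R
  = (2·0.5 - (-5), 2·2 - 5, 2·2.5 - 7)
  = (1 + 5, 4 - 5, 5 - 7)
  = (6, -1, -2)

(6, -1, -2)


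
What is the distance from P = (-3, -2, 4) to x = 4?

distance = |a·x₀ + b·y₀ + c·z₀ - d| / √(a² + b² + c²)
  = |1·(-3) + 0·(-2) + 0·4 - 4| / √(1² + 0² + 0²)
  = |-3 + 0 + 0 - 4| / √(1 + 0 + 0)
  = |-7| / √1
  = 7 / 1
  ≈ 7

7


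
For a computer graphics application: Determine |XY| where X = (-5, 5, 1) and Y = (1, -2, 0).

d = √[(x₂-x₁)² + (y₂-y₁)² + (z₂-z₁)²]
  = √[6² + (-7)² + (-1)²]
  = √[36 + 49 + 1]
  = √86
  ≈ 9.274

9.274


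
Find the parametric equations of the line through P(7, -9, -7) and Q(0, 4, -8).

Direction vector d = Q - P = (0 - 7, 4 + 9, -8 + 7) = (-7, 13, -1)
Parametric form r = P + t·d:
x = 7 - 7t, y = -9 + 13t, z = -7 - t

x = 7 - 7t, y = -9 + 13t, z = -7 - t


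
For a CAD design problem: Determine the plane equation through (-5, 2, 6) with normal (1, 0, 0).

The plane through P with normal n = (a, b, c) satisfies n·(r - P) = 0,
i.e. ax + by + cz = a·x₀ + b·y₀ + c·z₀.
d = 1·(-5) + 0·2 + 0·6
  = -5 + 0 + 0
  = -5
Equation: x = -5

x = -5


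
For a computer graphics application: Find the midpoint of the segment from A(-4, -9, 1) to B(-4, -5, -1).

M = ((x₁+x₂)/2, (y₁+y₂)/2, (z₁+z₂)/2)
  = ((-4 - 4)/2, (-9 - 5)/2, (1 - 1)/2)
  = (-8/2, -14/2, 0/2)
  = (-4, -7, 0)

(-4, -7, 0)


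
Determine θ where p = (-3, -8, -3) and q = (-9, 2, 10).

p·q = (-3)·(-9) + (-8)·2 + (-3)·10 = 27 - 16 - 30 = -19
|p| = √((-3)² + (-8)² + (-3)²) = √82 ≈ 9.055
|q| = √((-9)² + 2² + 10²) = √185 ≈ 13.6
cos θ = (p·q)/(|p||q|) = -19/(9.055·13.6) ≈ -0.1543
θ = arccos(-0.1543) ≈ 98.87°

98.87°


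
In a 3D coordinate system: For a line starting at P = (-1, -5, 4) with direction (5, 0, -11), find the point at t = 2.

P(t) = P + t·d
  = (-1 + 5·2, -5 + 0·2, 4 + (-11)·2)
  = (-1 + 10, -5 + 0, 4 - 22)
  = (9, -5, -18)

(9, -5, -18)


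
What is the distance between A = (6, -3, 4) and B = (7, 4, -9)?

d = √[(x₂-x₁)² + (y₂-y₁)² + (z₂-z₁)²]
  = √[1² + 7² + (-13)²]
  = √[1 + 49 + 169]
  = √219
  ≈ 14.8

14.8


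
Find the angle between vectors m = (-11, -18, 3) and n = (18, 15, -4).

m·n = (-11)·18 + (-18)·15 + 3·(-4) = -198 - 270 - 12 = -480
|m| = √((-11)² + (-18)² + 3²) = √454 ≈ 21.31
|n| = √(18² + 15² + (-4)²) = √565 ≈ 23.77
cos θ = (m·n)/(|m||n|) = -480/(21.31·23.77) ≈ -0.9477
θ = arccos(-0.9477) ≈ 161.4°

161.4°


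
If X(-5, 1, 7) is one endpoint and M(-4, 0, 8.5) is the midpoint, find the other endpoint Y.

Y = 2M - X
  = (2·(-4) - (-5), 2·0 - 1, 2·8.5 - 7)
  = (-8 + 5, 0 - 1, 17 - 7)
  = (-3, -1, 10)

(-3, -1, 10)


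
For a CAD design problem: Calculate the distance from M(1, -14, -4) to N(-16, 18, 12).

d = √[(x₂-x₁)² + (y₂-y₁)² + (z₂-z₁)²]
  = √[(-17)² + 32² + 16²]
  = √[289 + 1024 + 256]
  = √1569
  ≈ 39.61

39.61


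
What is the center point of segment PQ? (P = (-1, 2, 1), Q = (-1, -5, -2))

M = ((x₁+x₂)/2, (y₁+y₂)/2, (z₁+z₂)/2)
  = ((-1 - 1)/2, (2 - 5)/2, (1 - 2)/2)
  = (-2/2, -3/2, -1/2)
  = (-1, -1.5, -0.5)

(-1, -1.5, -0.5)


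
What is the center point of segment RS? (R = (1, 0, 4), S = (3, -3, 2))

M = ((x₁+x₂)/2, (y₁+y₂)/2, (z₁+z₂)/2)
  = ((1 + 3)/2, (0 - 3)/2, (4 + 2)/2)
  = (4/2, -3/2, 6/2)
  = (2, -1.5, 3)

(2, -1.5, 3)


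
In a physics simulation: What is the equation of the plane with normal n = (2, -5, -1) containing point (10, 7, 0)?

The plane through P with normal n = (a, b, c) satisfies n·(r - P) = 0,
i.e. ax + by + cz = a·x₀ + b·y₀ + c·z₀.
d = 2·10 + (-5)·7 + (-1)·0
  = 20 - 35 + 0
  = -15
Equation: 2x - 5y - z = -15

2x - 5y - z = -15


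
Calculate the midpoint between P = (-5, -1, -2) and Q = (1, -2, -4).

M = ((x₁+x₂)/2, (y₁+y₂)/2, (z₁+z₂)/2)
  = ((-5 + 1)/2, (-1 - 2)/2, (-2 - 4)/2)
  = (-4/2, -3/2, -6/2)
  = (-2, -1.5, -3)

(-2, -1.5, -3)


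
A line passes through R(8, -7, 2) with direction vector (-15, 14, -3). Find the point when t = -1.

P(t) = R + t·d
  = (8 + (-15)·(-1), -7 + 14·(-1), 2 + (-3)·(-1))
  = (8 + 15, -7 - 14, 2 + 3)
  = (23, -21, 5)

(23, -21, 5)


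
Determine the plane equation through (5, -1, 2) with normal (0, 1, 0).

The plane through P with normal n = (a, b, c) satisfies n·(r - P) = 0,
i.e. ax + by + cz = a·x₀ + b·y₀ + c·z₀.
d = 0·5 + 1·(-1) + 0·2
  = 0 - 1 + 0
  = -1
Equation: y = -1

y = -1


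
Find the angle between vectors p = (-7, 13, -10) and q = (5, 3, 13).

p·q = (-7)·5 + 13·3 + (-10)·13 = -35 + 39 - 130 = -126
|p| = √((-7)² + 13² + (-10)²) = √318 ≈ 17.83
|q| = √(5² + 3² + 13²) = √203 ≈ 14.25
cos θ = (p·q)/(|p||q|) = -126/(17.83·14.25) ≈ -0.4959
θ = arccos(-0.4959) ≈ 119.7°

119.7°


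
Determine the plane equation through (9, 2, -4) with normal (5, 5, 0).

The plane through P with normal n = (a, b, c) satisfies n·(r - P) = 0,
i.e. ax + by + cz = a·x₀ + b·y₀ + c·z₀.
d = 5·9 + 5·2 + 0·(-4)
  = 45 + 10 + 0
  = 55
Equation: 5x + 5y = 55

5x + 5y = 55


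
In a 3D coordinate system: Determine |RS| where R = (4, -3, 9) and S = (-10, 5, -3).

d = √[(x₂-x₁)² + (y₂-y₁)² + (z₂-z₁)²]
  = √[(-14)² + 8² + (-12)²]
  = √[196 + 64 + 144]
  = √404
  ≈ 20.1

20.1


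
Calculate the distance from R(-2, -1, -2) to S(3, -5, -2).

d = √[(x₂-x₁)² + (y₂-y₁)² + (z₂-z₁)²]
  = √[5² + (-4)² + 0²]
  = √[25 + 16 + 0]
  = √41
  ≈ 6.403

6.403


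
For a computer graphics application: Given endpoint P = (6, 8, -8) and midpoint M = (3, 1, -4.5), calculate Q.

Q = 2M - P
  = (2·3 - 6, 2·1 - 8, 2·(-4.5) - (-8))
  = (6 - 6, 2 - 8, -9 + 8)
  = (0, -6, -1)

(0, -6, -1)


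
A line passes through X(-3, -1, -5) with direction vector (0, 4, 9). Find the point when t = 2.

P(t) = X + t·d
  = (-3 + 0·2, -1 + 4·2, -5 + 9·2)
  = (-3 + 0, -1 + 8, -5 + 18)
  = (-3, 7, 13)

(-3, 7, 13)


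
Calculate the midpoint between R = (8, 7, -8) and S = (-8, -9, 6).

M = ((x₁+x₂)/2, (y₁+y₂)/2, (z₁+z₂)/2)
  = ((8 - 8)/2, (7 - 9)/2, (-8 + 6)/2)
  = (0/2, -2/2, -2/2)
  = (0, -1, -1)

(0, -1, -1)


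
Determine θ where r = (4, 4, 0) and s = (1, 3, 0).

r·s = 4·1 + 4·3 + 0·0 = 4 + 12 + 0 = 16
|r| = √(4² + 4² + 0²) = √32 ≈ 5.657
|s| = √(1² + 3² + 0²) = √10 ≈ 3.162
cos θ = (r·s)/(|r||s|) = 16/(5.657·3.162) ≈ 0.8944
θ = arccos(0.8944) ≈ 26.57°

26.57°


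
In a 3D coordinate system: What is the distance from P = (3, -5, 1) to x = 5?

distance = |a·x₀ + b·y₀ + c·z₀ - d| / √(a² + b² + c²)
  = |1·3 + 0·(-5) + 0·1 - 5| / √(1² + 0² + 0²)
  = |3 + 0 + 0 - 5| / √(1 + 0 + 0)
  = |-2| / √1
  = 2 / 1
  ≈ 2

2


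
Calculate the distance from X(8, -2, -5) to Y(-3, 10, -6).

d = √[(x₂-x₁)² + (y₂-y₁)² + (z₂-z₁)²]
  = √[(-11)² + 12² + (-1)²]
  = √[121 + 144 + 1]
  = √266
  ≈ 16.31

16.31


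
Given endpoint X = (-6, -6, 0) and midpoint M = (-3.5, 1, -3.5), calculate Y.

Y = 2M - X
  = (2·(-3.5) - (-6), 2·1 - (-6), 2·(-3.5) - 0)
  = (-7 + 6, 2 + 6, -7 + 0)
  = (-1, 8, -7)

(-1, 8, -7)


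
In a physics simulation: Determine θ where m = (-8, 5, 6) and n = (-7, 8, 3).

m·n = (-8)·(-7) + 5·8 + 6·3 = 56 + 40 + 18 = 114
|m| = √((-8)² + 5² + 6²) = √125 ≈ 11.18
|n| = √((-7)² + 8² + 3²) = √122 ≈ 11.05
cos θ = (m·n)/(|m||n|) = 114/(11.18·11.05) ≈ 0.9231
θ = arccos(0.9231) ≈ 22.61°

22.61°


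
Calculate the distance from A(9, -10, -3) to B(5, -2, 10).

d = √[(x₂-x₁)² + (y₂-y₁)² + (z₂-z₁)²]
  = √[(-4)² + 8² + 13²]
  = √[16 + 64 + 169]
  = √249
  ≈ 15.78

15.78


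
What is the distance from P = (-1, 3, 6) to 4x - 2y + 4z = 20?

distance = |a·x₀ + b·y₀ + c·z₀ - d| / √(a² + b² + c²)
  = |4·(-1) + (-2)·3 + 4·6 - 20| / √(4² + (-2)² + 4²)
  = |-4 - 6 + 24 - 20| / √(16 + 4 + 16)
  = |-6| / √36
  = 6 / 6
  ≈ 1

1


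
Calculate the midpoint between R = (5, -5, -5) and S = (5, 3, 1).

M = ((x₁+x₂)/2, (y₁+y₂)/2, (z₁+z₂)/2)
  = ((5 + 5)/2, (-5 + 3)/2, (-5 + 1)/2)
  = (10/2, -2/2, -4/2)
  = (5, -1, -2)

(5, -1, -2)


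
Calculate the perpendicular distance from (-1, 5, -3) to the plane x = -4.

distance = |a·x₀ + b·y₀ + c·z₀ - d| / √(a² + b² + c²)
  = |1·(-1) + 0·5 + 0·(-3) - (-4)| / √(1² + 0² + 0²)
  = |-1 + 0 + 0 + 4| / √(1 + 0 + 0)
  = |3| / √1
  = 3 / 1
  ≈ 3

3


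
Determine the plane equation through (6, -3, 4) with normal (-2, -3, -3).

The plane through P with normal n = (a, b, c) satisfies n·(r - P) = 0,
i.e. ax + by + cz = a·x₀ + b·y₀ + c·z₀.
d = (-2)·6 + (-3)·(-3) + (-3)·4
  = -12 + 9 - 12
  = -15
Equation: -2x - 3y - 3z = -15

-2x - 3y - 3z = -15


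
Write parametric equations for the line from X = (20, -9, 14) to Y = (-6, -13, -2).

Direction vector d = Y - X = (-6 - 20, -13 + 9, -2 - 14) = (-26, -4, -16)
Parametric form r = X + t·d:
x = 20 - 26t, y = -9 - 4t, z = 14 - 16t

x = 20 - 26t, y = -9 - 4t, z = 14 - 16t


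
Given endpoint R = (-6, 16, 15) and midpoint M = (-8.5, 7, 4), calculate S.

S = 2M - R
  = (2·(-8.5) - (-6), 2·7 - 16, 2·4 - 15)
  = (-17 + 6, 14 - 16, 8 - 15)
  = (-11, -2, -7)

(-11, -2, -7)


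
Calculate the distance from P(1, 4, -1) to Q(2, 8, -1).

d = √[(x₂-x₁)² + (y₂-y₁)² + (z₂-z₁)²]
  = √[1² + 4² + 0²]
  = √[1 + 16 + 0]
  = √17
  ≈ 4.123

4.123


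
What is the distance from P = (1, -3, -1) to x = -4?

distance = |a·x₀ + b·y₀ + c·z₀ - d| / √(a² + b² + c²)
  = |1·1 + 0·(-3) + 0·(-1) - (-4)| / √(1² + 0² + 0²)
  = |1 + 0 + 0 + 4| / √(1 + 0 + 0)
  = |5| / √1
  = 5 / 1
  ≈ 5

5


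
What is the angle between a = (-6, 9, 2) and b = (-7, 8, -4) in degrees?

a·b = (-6)·(-7) + 9·8 + 2·(-4) = 42 + 72 - 8 = 106
|a| = √((-6)² + 9² + 2²) = √121 ≈ 11
|b| = √((-7)² + 8² + (-4)²) = √129 ≈ 11.36
cos θ = (a·b)/(|a||b|) = 106/(11·11.36) ≈ 0.8484
θ = arccos(0.8484) ≈ 31.96°

31.96°


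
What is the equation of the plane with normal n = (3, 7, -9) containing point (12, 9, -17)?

The plane through P with normal n = (a, b, c) satisfies n·(r - P) = 0,
i.e. ax + by + cz = a·x₀ + b·y₀ + c·z₀.
d = 3·12 + 7·9 + (-9)·(-17)
  = 36 + 63 + 153
  = 252
Equation: 3x + 7y - 9z = 252

3x + 7y - 9z = 252


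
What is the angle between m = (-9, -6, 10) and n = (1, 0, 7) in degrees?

m·n = (-9)·1 + (-6)·0 + 10·7 = -9 + 0 + 70 = 61
|m| = √((-9)² + (-6)² + 10²) = √217 ≈ 14.73
|n| = √(1² + 0² + 7²) = √50 ≈ 7.071
cos θ = (m·n)/(|m||n|) = 61/(14.73·7.071) ≈ 0.5856
θ = arccos(0.5856) ≈ 54.15°

54.15°


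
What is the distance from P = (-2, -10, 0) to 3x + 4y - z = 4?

distance = |a·x₀ + b·y₀ + c·z₀ - d| / √(a² + b² + c²)
  = |3·(-2) + 4·(-10) + (-1)·0 - 4| / √(3² + 4² + (-1)²)
  = |-6 - 40 + 0 - 4| / √(9 + 16 + 1)
  = |-50| / √26
  = 50 / 5.099
  ≈ 9.806

9.806


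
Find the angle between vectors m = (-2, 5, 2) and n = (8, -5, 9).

m·n = (-2)·8 + 5·(-5) + 2·9 = -16 - 25 + 18 = -23
|m| = √((-2)² + 5² + 2²) = √33 ≈ 5.745
|n| = √(8² + (-5)² + 9²) = √170 ≈ 13.04
cos θ = (m·n)/(|m||n|) = -23/(5.745·13.04) ≈ -0.3071
θ = arccos(-0.3071) ≈ 107.9°

107.9°


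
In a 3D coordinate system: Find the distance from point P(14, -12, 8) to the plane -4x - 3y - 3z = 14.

distance = |a·x₀ + b·y₀ + c·z₀ - d| / √(a² + b² + c²)
  = |(-4)·14 + (-3)·(-12) + (-3)·8 - 14| / √((-4)² + (-3)² + (-3)²)
  = |-56 + 36 - 24 - 14| / √(16 + 9 + 9)
  = |-58| / √34
  = 58 / 5.831
  ≈ 9.947

9.947


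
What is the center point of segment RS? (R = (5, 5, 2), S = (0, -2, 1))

M = ((x₁+x₂)/2, (y₁+y₂)/2, (z₁+z₂)/2)
  = ((5 + 0)/2, (5 - 2)/2, (2 + 1)/2)
  = (5/2, 3/2, 3/2)
  = (2.5, 1.5, 1.5)

(2.5, 1.5, 1.5)


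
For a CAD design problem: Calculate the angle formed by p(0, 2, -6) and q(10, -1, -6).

p·q = 0·10 + 2·(-1) + (-6)·(-6) = 0 - 2 + 36 = 34
|p| = √(0² + 2² + (-6)²) = √40 ≈ 6.325
|q| = √(10² + (-1)² + (-6)²) = √137 ≈ 11.7
cos θ = (p·q)/(|p||q|) = 34/(6.325·11.7) ≈ 0.4593
θ = arccos(0.4593) ≈ 62.66°

62.66°


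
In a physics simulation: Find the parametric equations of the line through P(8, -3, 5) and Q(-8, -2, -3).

Direction vector d = Q - P = (-8 - 8, -2 + 3, -3 - 5) = (-16, 1, -8)
Parametric form r = P + t·d:
x = 8 - 16t, y = -3 + t, z = 5 - 8t

x = 8 - 16t, y = -3 + t, z = 5 - 8t


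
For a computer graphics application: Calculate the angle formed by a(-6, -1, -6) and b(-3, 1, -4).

a·b = (-6)·(-3) + (-1)·1 + (-6)·(-4) = 18 - 1 + 24 = 41
|a| = √((-6)² + (-1)² + (-6)²) = √73 ≈ 8.544
|b| = √((-3)² + 1² + (-4)²) = √26 ≈ 5.099
cos θ = (a·b)/(|a||b|) = 41/(8.544·5.099) ≈ 0.9411
θ = arccos(0.9411) ≈ 19.76°

19.76°


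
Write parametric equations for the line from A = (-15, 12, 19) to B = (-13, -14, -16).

Direction vector d = B - A = (-13 + 15, -14 - 12, -16 - 19) = (2, -26, -35)
Parametric form r = A + t·d:
x = -15 + 2t, y = 12 - 26t, z = 19 - 35t

x = -15 + 2t, y = 12 - 26t, z = 19 - 35t


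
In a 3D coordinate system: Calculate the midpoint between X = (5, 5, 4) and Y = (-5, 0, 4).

M = ((x₁+x₂)/2, (y₁+y₂)/2, (z₁+z₂)/2)
  = ((5 - 5)/2, (5 + 0)/2, (4 + 4)/2)
  = (0/2, 5/2, 8/2)
  = (0, 2.5, 4)

(0, 2.5, 4)
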